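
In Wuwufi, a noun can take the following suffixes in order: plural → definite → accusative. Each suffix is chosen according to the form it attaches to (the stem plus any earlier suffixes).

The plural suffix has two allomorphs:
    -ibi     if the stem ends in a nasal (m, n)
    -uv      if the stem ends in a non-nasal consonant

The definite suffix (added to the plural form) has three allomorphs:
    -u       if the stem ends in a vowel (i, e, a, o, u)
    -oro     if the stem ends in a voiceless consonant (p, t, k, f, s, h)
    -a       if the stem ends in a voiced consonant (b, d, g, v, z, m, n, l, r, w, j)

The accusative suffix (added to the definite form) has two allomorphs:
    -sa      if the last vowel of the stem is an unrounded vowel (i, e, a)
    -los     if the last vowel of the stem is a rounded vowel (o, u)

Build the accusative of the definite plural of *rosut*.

The final consonant of *rosut* is /t/, which is non-nasal, so the plural suffix is -uv, giving *rosutuv*.
The plural form *rosutuv* — final sound /v/ (a voiced consonant) → -a → *rosutuva*.
Since the last vowel of the definite form *rosutuva* is /a/ (an unrounded vowel), it takes -sa, giving *rosutuvasa*.

rosutuvasa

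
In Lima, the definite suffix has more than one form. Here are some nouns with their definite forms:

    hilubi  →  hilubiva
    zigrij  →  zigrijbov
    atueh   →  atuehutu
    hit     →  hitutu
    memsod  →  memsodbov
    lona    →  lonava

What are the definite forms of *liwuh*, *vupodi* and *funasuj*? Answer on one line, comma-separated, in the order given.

liwuhutu, vupodiva, funasujbov

Looking at the final sound of each stem: -utu when the stem ends in a voiceless consonant (*atueh*, *hit*); -bov when the stem ends in a voiced consonant (*zigrij*, *memsod*); -va when the stem ends in a vowel (*hilubi*, *lona*).
*liwuh* — final sound /h/ (a voiceless consonant) → -utu → *liwuhutu*.
*vupodi* — final sound /i/ (a vowel) → -va → *vupodiva*.
*funasuj*: final sound = /j/, a voiced consonant → -bov → *funasujbov*.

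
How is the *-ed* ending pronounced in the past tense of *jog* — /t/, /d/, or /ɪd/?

The stem *jog* ends in a voiced sound other than /d/.
The -ed suffix is realized as /ɪd/ after /t, d/; as /t/ after other voiceless consonants; and as /d/ after other voiced sounds.
So -ed on *jog* is pronounced /d/.

/d/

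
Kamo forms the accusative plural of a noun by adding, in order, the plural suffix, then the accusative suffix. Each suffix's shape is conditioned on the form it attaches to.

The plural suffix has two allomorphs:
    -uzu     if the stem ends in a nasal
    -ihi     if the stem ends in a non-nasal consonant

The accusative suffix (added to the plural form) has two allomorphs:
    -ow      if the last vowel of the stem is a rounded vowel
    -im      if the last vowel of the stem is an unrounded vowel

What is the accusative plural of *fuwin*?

*fuwin* — final consonant /n/ (a nasal) → -uzu → *fuwinuzu*.
Since the last vowel of the plural form *fuwinuzu* is /u/ (a rounded vowel), it takes -ow, giving *fuwinuzuow*.

fuwinuzuow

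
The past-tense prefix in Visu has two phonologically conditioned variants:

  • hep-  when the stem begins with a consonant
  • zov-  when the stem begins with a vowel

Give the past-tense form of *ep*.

*ep*: first sound = /e/, a vowel → zov- → *zovep*.

zovep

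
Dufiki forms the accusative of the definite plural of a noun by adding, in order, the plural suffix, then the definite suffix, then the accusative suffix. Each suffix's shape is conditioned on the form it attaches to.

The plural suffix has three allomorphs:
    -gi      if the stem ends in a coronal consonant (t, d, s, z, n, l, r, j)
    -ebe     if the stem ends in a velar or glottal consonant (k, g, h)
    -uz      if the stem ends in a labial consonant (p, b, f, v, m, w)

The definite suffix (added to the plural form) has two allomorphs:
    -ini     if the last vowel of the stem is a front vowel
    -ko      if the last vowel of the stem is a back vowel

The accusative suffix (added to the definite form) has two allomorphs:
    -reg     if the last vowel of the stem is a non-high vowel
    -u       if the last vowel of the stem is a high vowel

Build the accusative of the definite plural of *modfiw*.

*modfiw*: final consonant = /w/, labial → -uz → *modfiwuz*.
The last vowel of the plural form *modfiwuz* is /u/, which is a back vowel, so the definite suffix is -ko, giving *modfiwuzko*.
The last vowel of the definite form *modfiwuzko* is /o/, which is a non-high vowel, so the accusative suffix is -reg, giving *modfiwuzkoreg*.

modfiwuzkoreg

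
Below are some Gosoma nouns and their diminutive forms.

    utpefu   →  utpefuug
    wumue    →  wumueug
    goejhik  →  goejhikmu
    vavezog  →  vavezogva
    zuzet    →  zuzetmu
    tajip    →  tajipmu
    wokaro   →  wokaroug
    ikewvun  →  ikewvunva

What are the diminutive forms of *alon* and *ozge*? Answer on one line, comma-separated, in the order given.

alonva, ozgeug

The pattern is voicing of the final sound: -mu when the stem ends in a voiceless consonant (*goejhik*, *zuzet*, *tajip*); -va when the stem ends in a voiced consonant (*vavezog*, *ikewvun*); -ug when the stem ends in a vowel (*utpefu*, *wumue*, *wokaro*).
Since the final sound of *alon* is /n/ (a voiced consonant), it takes -va, giving *alonva*.
*ozge*: final sound = /e/, a vowel → -ug → *ozgeug*.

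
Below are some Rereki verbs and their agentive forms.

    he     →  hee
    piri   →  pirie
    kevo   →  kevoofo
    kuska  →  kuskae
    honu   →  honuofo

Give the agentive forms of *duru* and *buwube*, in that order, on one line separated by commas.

duruofo, buwubee

Looking at the last vowel of each stem: -ofo when the last vowel of the stem is a rounded vowel (*kevo*, *honu*); -e when the last vowel of the stem is an unrounded vowel (*he*, *piri*, *kuska*).
The last vowel of *duru* is /u/, which is a rounded vowel, so the suffix is -ofo, giving *duruofo*.
The last vowel of *buwube* is /e/, which is an unrounded vowel, so the suffix is -e, giving *buwubee*.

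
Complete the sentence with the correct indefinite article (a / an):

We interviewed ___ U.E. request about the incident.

a

The indefinite article is chosen by the initial *sound* of the following word, not its spelling.
The initialism *U.E.* is read letter by letter; the first letter, U, is pronounced /juː/, which begins with a consonant sound.
So the article is *a*: We interviewed a U.E. request about the incident.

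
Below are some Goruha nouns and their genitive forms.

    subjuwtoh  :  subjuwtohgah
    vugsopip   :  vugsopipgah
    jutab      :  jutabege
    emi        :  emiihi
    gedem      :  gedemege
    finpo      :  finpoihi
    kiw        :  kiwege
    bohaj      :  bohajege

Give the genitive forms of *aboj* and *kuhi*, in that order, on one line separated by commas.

abojege, kuhiihi

The pattern is voicing of the final sound: -gah when the stem ends in a voiceless consonant (*subjuwtoh*, *vugsopip*); -ege when the stem ends in a voiced consonant (*jutab*, *gedem*, *kiw*, *bohaj*); -ihi when the stem ends in a vowel (*emi*, *finpo*).
Since the final sound of *aboj* is /j/ (a voiced consonant), it takes -ege, giving *abojege*.
*kuhi* — final sound /i/ (a vowel) → -ihi → *kuhiihi*.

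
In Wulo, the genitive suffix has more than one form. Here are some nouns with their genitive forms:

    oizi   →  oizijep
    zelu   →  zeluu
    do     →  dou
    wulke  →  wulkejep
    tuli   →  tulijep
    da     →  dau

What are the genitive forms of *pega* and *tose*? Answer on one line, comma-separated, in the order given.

The suffix is conditioned by the last vowel: -jep when the last vowel of the stem is a front vowel (*oizi*, *wulke*, *tuli*); -u when the last vowel of the stem is a back vowel (*zelu*, *do*, *da*).
*pega* — last vowel /a/ (a back vowel) → -u → *pegau*.
*tose*: last vowel = /e/, a front vowel → -jep → *tosejep*.

pegau, tosejep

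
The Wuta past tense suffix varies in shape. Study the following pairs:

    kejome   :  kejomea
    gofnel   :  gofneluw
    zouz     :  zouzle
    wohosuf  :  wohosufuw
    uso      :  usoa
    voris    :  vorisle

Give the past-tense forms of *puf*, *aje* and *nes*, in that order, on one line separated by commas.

The alternation tracks the final sound of the stem — -le when the stem ends in a sibilant (*zouz*, *voris*); -uw when the stem ends in a non-sibilant consonant (*gofnel*, *wohosuf*); -a when the stem ends in a vowel (*kejome*, *uso*).
*puf* — final sound /f/ (a non-sibilant consonant) → -uw → *pufuw*.
The final sound of *aje* is /e/, which is a vowel, so the suffix is -a, giving *ajea*.
Since the final sound of *nes* is /s/ (a sibilant), it takes -le, giving *nesle*.

pufuw, ajea, nesle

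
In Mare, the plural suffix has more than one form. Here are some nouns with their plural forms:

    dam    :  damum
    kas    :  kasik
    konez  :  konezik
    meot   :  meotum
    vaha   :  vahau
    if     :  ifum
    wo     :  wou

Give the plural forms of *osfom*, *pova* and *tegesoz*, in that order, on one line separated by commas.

osfomum, povau, tegesozik

Looking at the final sound of each stem: -ik when the stem ends in a sibilant (*kas*, *konez*); -um when the stem ends in a non-sibilant consonant (*dam*, *meot*, *if*); -u when the stem ends in a vowel (*vaha*, *wo*).
The final sound of *osfom* is /m/, which is a non-sibilant consonant, so the suffix is -um, giving *osfomum*.
*pova* — final sound /a/ (a vowel) → -u → *povau*.
*tegesoz* — final sound /z/ (a sibilant) → -ik → *tegesozik*.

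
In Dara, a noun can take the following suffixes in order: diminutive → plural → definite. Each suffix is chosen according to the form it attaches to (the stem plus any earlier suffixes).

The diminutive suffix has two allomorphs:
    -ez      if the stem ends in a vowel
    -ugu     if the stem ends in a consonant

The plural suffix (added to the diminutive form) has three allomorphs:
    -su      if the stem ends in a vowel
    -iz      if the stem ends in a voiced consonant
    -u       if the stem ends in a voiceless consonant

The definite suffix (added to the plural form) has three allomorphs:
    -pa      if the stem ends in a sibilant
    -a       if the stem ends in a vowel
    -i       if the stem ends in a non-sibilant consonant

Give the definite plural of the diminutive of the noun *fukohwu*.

fukohwuezizpa

The final sound of *fukohwu* is /u/, which is a vowel, so the diminutive suffix is -ez, giving *fukohwuez*.
The final sound of the diminutive form *fukohwuez* is /z/, which is a voiced consonant, so the plural suffix is -iz, giving *fukohwueziz*.
The final sound of the plural form *fukohwueziz* is /z/, which is a sibilant, so the definite suffix is -pa, giving *fukohwuezizpa*.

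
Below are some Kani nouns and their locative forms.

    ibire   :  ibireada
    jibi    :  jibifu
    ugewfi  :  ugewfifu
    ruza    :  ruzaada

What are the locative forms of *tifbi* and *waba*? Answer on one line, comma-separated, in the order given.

The pattern is height harmony: -fu when the last vowel of the stem is a high vowel (*jibi*, *ugewfi*); -ada when the last vowel of the stem is a non-high vowel (*ibire*, *ruza*).
*tifbi*: last vowel = /i/, a high vowel → -fu → *tifbifu*.
The last vowel of *waba* is /a/, which is a non-high vowel, so the suffix is -ada, giving *wabaada*.

tifbifu, wabaada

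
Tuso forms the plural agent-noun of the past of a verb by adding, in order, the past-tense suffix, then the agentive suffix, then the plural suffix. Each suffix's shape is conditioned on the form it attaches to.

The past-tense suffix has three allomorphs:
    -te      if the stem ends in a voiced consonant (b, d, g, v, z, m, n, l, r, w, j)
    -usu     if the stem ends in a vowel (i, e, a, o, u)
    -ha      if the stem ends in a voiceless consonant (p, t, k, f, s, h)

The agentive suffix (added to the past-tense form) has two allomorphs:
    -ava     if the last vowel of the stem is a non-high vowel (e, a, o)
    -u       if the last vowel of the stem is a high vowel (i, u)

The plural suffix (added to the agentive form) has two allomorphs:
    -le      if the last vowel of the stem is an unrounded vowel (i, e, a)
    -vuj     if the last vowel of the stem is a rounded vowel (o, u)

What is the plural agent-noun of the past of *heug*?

heugteavale

*heug* — final sound /g/ (a voiced consonant) → -te → *heugte*.
The last vowel of the past-tense form *heugte* is /e/, which is a non-high vowel, so the agentive suffix is -ava, giving *heugteava*.
The last vowel of the agentive form *heugteava* is /a/, which is an unrounded vowel, so the plural suffix is -le, giving *heugteavale*.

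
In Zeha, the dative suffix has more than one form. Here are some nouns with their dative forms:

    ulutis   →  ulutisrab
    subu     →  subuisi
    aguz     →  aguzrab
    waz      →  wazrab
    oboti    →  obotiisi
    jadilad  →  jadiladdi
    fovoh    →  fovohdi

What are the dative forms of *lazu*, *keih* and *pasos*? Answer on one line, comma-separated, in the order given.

The suffix is conditioned by the final sound: -rab when the stem ends in a sibilant (*ulutis*, *aguz*, *waz*); -di when the stem ends in a non-sibilant consonant (*jadilad*, *fovoh*); -isi when the stem ends in a vowel (*subu*, *oboti*).
*lazu*: final sound = /u/, a vowel → -isi → *lazuisi*.
Since the final sound of *keih* is /h/ (a non-sibilant consonant), it takes -di, giving *keihdi*.
Since the final sound of *pasos* is /s/ (a sibilant), it takes -rab, giving *pasosrab*.

lazuisi, keihdi, pasosrab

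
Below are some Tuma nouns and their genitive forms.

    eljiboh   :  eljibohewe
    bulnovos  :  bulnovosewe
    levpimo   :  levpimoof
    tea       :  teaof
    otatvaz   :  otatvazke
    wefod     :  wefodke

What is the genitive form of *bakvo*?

The suffix is conditioned by the final sound: -ewe when the stem ends in a voiceless consonant (*eljiboh*, *bulnovos*); -ke when the stem ends in a voiced consonant (*otatvaz*, *wefod*); -of when the stem ends in a vowel (*levpimo*, *tea*).
*bakvo*: final sound = /o/, a vowel → -of → *bakvoof*.

bakvoof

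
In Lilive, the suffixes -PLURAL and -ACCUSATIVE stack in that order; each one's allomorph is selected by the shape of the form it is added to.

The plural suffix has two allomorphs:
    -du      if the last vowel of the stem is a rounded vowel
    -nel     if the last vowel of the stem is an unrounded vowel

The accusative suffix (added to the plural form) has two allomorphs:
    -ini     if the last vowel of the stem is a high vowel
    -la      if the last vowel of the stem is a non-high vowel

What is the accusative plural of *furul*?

The last vowel of *furul* is /u/, which is a rounded vowel, so the plural suffix is -du, giving *furuldu*.
The plural form *furuldu* — last vowel /u/ (a high vowel) → -ini → *furulduini*.

furulduini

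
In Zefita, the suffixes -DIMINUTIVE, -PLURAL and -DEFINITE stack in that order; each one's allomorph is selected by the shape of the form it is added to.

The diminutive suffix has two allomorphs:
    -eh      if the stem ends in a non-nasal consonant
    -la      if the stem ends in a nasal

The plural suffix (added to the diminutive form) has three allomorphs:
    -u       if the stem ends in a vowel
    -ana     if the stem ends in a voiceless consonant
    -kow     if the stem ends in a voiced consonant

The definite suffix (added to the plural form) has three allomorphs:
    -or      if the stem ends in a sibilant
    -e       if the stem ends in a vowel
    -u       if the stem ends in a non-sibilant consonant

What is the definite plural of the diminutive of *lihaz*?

lihazehanae

Since the final consonant of *lihaz* is /z/ (non-nasal), it takes -eh, giving *lihazeh*.
The final sound of the diminutive form *lihazeh* is /h/, which is a voiceless consonant, so the plural suffix is -ana, giving *lihazehana*.
The final sound of the plural form *lihazehana* is /a/, which is a vowel, so the definite suffix is -e, giving *lihazehanae*.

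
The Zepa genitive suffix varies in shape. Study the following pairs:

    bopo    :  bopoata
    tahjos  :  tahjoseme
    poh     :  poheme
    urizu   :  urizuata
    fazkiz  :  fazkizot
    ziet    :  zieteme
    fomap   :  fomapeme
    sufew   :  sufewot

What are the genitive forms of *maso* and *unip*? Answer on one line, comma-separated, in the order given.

masoata, unipeme

The alternation tracks the final sound of the stem — -eme when the stem ends in a voiceless consonant (*tahjos*, *poh*, *ziet*, *fomap*); -ot when the stem ends in a voiced consonant (*fazkiz*, *sufew*); -ata when the stem ends in a vowel (*bopo*, *urizu*).
*maso* — final sound /o/ (a vowel) → -ata → *masoata*.
*unip* — final sound /p/ (a voiceless consonant) → -eme → *unipeme*.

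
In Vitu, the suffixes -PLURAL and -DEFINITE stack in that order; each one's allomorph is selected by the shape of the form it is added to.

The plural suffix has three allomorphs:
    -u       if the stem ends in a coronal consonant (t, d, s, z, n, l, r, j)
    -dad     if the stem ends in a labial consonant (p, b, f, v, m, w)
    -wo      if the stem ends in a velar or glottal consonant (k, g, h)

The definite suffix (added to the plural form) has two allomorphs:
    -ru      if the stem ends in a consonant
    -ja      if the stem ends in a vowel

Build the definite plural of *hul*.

*hul*: final consonant = /l/, coronal → -u → *hulu*.
The plural form *hulu* — final sound /u/ (a vowel) → -ja → *huluja*.

huluja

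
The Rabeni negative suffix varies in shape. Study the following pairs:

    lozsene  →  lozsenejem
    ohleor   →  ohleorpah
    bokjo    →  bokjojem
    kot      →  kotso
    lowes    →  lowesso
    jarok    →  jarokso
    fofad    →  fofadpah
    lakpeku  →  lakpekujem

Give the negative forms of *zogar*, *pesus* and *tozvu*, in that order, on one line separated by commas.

Looking at the final sound of each stem: -so when the stem ends in a voiceless consonant (*kot*, *lowes*, *jarok*); -pah when the stem ends in a voiced consonant (*ohleor*, *fofad*); -jem when the stem ends in a vowel (*lozsene*, *bokjo*, *lakpeku*).
*zogar* — final sound /r/ (a voiced consonant) → -pah → *zogarpah*.
Since the final sound of *pesus* is /s/ (a voiceless consonant), it takes -so, giving *pesusso*.
The final sound of *tozvu* is /u/, which is a vowel, so the suffix is -jem, giving *tozvujem*.

zogarpah, pesusso, tozvujem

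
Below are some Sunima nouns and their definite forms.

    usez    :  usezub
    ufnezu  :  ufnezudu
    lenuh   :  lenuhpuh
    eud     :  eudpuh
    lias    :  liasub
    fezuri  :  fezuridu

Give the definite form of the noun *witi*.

witidu

The pattern is sibilance of the final sound: -ub when the stem ends in a sibilant (*usez*, *lias*); -puh when the stem ends in a non-sibilant consonant (*lenuh*, *eud*); -du when the stem ends in a vowel (*ufnezu*, *fezuri*).
*witi* — final sound /i/ (a vowel) → -du → *witidu*.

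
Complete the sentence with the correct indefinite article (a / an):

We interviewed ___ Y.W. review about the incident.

The indefinite article is chosen by the initial *sound* of the following word, not its spelling.
The initialism *Y.W.* is read letter by letter; the first letter, Y, is pronounced /waɪ/, which begins with a consonant sound.
So the article is *a*: We interviewed a Y.W. review about the incident.

a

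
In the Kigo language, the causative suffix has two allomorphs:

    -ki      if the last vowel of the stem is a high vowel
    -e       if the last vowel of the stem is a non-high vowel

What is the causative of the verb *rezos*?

The last vowel of *rezos* is /o/, which is a non-high vowel, so the suffix is -e, giving *rezose*.

rezose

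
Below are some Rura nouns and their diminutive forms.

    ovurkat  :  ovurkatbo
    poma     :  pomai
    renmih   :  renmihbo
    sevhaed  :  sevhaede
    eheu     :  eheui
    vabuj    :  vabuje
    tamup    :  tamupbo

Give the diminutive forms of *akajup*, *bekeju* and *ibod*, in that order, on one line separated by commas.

The alternation tracks the final sound of the stem — -bo when the stem ends in a voiceless consonant (*ovurkat*, *renmih*, *tamup*); -e when the stem ends in a voiced consonant (*sevhaed*, *vabuj*); -i when the stem ends in a vowel (*poma*, *eheu*).
The final sound of *akajup* is /p/, which is a voiceless consonant, so the suffix is -bo, giving *akajupbo*.
Since the final sound of *bekeju* is /u/ (a vowel), it takes -i, giving *bekejui*.
*ibod* — final sound /d/ (a voiced consonant) → -e → *ibode*.

akajupbo, bekejui, ibode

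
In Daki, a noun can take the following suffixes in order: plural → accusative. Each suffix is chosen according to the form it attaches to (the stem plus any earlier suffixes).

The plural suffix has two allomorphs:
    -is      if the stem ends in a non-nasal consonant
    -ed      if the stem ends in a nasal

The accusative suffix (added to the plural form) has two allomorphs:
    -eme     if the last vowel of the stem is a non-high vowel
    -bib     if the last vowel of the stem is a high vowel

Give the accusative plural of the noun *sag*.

sagisbib

The final consonant of *sag* is /g/, which is non-nasal, so the plural suffix is -is, giving *sagis*.
The plural form *sagis* — last vowel /i/ (a high vowel) → -bib → *sagisbib*.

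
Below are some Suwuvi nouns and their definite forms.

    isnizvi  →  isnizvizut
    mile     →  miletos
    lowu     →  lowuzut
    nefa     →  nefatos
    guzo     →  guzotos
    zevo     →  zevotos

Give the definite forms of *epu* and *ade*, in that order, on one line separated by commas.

Looking at the last vowel of each stem: -zut when the last vowel of the stem is a high vowel (*isnizvi*, *lowu*); -tos when the last vowel of the stem is a non-high vowel (*mile*, *nefa*, *guzo*, *zevo*).
*epu* — last vowel /u/ (a high vowel) → -zut → *epuzut*.
*ade* — last vowel /e/ (a non-high vowel) → -tos → *adetos*.

epuzut, adetos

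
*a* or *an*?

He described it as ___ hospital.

a

The indefinite article is chosen by the initial *sound* of the following word, not its spelling.
*hospital* begins with the sound /h/ (h is pronounced) — a consonant sound.
So the article is *a*: He described it as a hospital.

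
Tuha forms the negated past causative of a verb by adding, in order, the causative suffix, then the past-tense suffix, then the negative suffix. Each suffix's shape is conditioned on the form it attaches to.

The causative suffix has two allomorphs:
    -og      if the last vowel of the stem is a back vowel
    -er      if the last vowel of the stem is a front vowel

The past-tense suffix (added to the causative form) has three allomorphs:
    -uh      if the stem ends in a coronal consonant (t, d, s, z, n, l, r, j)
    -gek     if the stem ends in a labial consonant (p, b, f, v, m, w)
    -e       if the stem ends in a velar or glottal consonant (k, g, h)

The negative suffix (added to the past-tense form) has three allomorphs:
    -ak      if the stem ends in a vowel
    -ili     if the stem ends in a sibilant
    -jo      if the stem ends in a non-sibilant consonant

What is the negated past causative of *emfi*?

*emfi* — last vowel /i/ (a front vowel) → -er → *emfier*.
Since the final consonant of the causative form *emfier* is /r/ (coronal), it takes -uh, giving *emfieruh*.
The past-tense form *emfieruh*: final sound = /h/, a non-sibilant consonant → -jo → *emfieruhjo*.

emfieruhjo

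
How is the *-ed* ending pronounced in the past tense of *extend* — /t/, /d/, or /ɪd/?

/ɪd/

The stem *extend* ends in /t/ or /d/.
The -ed suffix is realized as /ɪd/ after /t, d/; as /t/ after other voiceless consonants; and as /d/ after other voiced sounds.
So -ed on *extend* is pronounced /ɪd/.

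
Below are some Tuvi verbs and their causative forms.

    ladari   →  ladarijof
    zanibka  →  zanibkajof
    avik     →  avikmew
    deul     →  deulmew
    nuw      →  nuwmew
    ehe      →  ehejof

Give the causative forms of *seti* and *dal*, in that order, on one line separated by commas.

setijof, dalmew

The suffix is conditioned by the final sound: -mew when the stem ends in a consonant (*avik*, *deul*, *nuw*); -jof when the stem ends in a vowel (*ladari*, *zanibka*, *ehe*).
*seti* — final sound /i/ (a vowel) → -jof → *setijof*.
The final sound of *dal* is /l/, which is a consonant, so the suffix is -mew, giving *dalmew*.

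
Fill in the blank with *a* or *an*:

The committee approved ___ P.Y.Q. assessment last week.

a

The indefinite article is chosen by the initial *sound* of the following word, not its spelling.
The initialism *P.Y.Q.* is read letter by letter; the first letter, P, is pronounced /piː/, which begins with a consonant sound.
So the article is *a*: The committee approved a P.Y.Q. assessment last week.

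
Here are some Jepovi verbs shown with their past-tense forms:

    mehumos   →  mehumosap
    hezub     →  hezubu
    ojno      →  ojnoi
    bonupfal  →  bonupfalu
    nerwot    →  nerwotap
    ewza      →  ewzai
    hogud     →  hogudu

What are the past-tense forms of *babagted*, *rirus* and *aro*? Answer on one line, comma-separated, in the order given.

The pattern is voicing of the final sound: -ap when the stem ends in a voiceless consonant (*mehumos*, *nerwot*); -u when the stem ends in a voiced consonant (*hezub*, *bonupfal*, *hogud*); -i when the stem ends in a vowel (*ojno*, *ewza*).
*babagted* — final sound /d/ (a voiced consonant) → -u → *babagtedu*.
Since the final sound of *rirus* is /s/ (a voiceless consonant), it takes -ap, giving *rirusap*.
*aro* — final sound /o/ (a vowel) → -i → *aroi*.

babagtedu, rirusap, aroi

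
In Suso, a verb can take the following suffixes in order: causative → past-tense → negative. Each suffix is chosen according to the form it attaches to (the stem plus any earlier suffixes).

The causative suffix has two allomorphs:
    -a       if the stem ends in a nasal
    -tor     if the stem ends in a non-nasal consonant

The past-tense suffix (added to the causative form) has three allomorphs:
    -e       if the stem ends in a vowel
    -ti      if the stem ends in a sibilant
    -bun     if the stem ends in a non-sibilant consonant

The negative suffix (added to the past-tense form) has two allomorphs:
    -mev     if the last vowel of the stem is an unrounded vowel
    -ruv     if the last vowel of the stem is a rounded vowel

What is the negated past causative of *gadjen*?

*gadjen* — final consonant /n/ (a nasal) → -a → *gadjena*.
The final sound of the causative form *gadjena* is /a/, which is a vowel, so the past-tense suffix is -e, giving *gadjenae*.
The past-tense form *gadjenae*: last vowel = /e/, an unrounded vowel → -mev → *gadjenaemev*.

gadjenaemev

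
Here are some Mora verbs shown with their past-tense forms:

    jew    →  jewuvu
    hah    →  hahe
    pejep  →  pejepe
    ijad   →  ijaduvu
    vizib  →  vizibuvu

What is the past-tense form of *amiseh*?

Looking at the final consonant of each stem: -e when the stem ends in a voiceless consonant (*hah*, *pejep*); -uvu when the stem ends in a voiced consonant (*jew*, *ijad*, *vizib*).
The final consonant of *amiseh* is /h/, which is voiceless, so the suffix is -e, giving *amisehe*.

amisehe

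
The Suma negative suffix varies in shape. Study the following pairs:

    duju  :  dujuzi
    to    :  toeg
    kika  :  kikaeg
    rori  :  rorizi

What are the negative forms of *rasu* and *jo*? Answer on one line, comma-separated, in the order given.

rasuzi, joeg

The suffix is conditioned by the last vowel: -zi when the last vowel of the stem is a high vowel (*duju*, *rori*); -eg when the last vowel of the stem is a non-high vowel (*to*, *kika*).
*rasu*: last vowel = /u/, a high vowel → -zi → *rasuzi*.
Since the last vowel of *jo* is /o/ (a non-high vowel), it takes -eg, giving *joeg*.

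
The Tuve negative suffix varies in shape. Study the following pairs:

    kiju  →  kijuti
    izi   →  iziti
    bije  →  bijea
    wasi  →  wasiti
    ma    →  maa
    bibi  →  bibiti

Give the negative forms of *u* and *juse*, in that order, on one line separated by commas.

The suffix is conditioned by the last vowel: -ti when the last vowel of the stem is a high vowel (*kiju*, *izi*, *wasi*, *bibi*); -a when the last vowel of the stem is a non-high vowel (*bije*, *ma*).
Since the last vowel of *u* is /u/ (a high vowel), it takes -ti, giving *uti*.
*juse*: last vowel = /e/, a non-high vowel → -a → *jusea*.

uti, jusea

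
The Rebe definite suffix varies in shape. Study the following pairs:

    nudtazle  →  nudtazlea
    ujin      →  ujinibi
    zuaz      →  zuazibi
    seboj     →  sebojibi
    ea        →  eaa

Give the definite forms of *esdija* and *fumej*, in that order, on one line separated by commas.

esdijaa, fumejibi

Looking at the final sound of each stem: -ibi when the stem ends in a consonant (*ujin*, *zuaz*, *seboj*); -a when the stem ends in a vowel (*nudtazle*, *ea*).
*esdija*: final sound = /a/, a vowel → -a → *esdijaa*.
*fumej* — final sound /j/ (a consonant) → -ibi → *fumejibi*.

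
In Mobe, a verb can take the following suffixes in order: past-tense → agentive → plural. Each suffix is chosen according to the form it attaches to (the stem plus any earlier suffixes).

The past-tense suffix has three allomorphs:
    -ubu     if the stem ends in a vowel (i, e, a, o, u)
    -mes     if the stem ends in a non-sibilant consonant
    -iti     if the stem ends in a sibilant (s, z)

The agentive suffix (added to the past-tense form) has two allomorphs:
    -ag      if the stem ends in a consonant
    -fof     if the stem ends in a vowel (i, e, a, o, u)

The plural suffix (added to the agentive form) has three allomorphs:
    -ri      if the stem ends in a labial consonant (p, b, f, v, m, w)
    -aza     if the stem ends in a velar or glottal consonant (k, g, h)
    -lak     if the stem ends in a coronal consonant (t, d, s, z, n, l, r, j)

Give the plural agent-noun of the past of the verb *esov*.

esovmesagaza

*esov* — final sound /v/ (a non-sibilant consonant) → -mes → *esovmes*.
The past-tense form *esovmes* — final sound /s/ (a consonant) → -ag → *esovmesag*.
Since the final consonant of the agentive form *esovmesag* is /g/ (velar/glottal), it takes -aza, giving *esovmesagaza*.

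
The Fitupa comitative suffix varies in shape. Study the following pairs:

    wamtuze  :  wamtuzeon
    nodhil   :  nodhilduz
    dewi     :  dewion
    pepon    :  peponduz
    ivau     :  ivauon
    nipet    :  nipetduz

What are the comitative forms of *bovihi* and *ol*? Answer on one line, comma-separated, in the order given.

The alternation tracks the final sound of the stem — -duz when the stem ends in a consonant (*nodhil*, *pepon*, *nipet*); -on when the stem ends in a vowel (*wamtuze*, *dewi*, *ivau*).
The final sound of *bovihi* is /i/, which is a vowel, so the suffix is -on, giving *bovihion*.
Since the final sound of *ol* is /l/ (a consonant), it takes -duz, giving *olduz*.

bovihion, olduz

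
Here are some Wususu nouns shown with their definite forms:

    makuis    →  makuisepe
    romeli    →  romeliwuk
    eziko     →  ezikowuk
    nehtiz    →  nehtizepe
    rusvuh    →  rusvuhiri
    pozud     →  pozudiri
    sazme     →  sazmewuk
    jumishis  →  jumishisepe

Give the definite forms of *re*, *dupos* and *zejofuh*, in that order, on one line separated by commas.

rewuk, duposepe, zejofuhiri

Looking at the final sound of each stem: -epe when the stem ends in a sibilant (*makuis*, *nehtiz*, *jumishis*); -iri when the stem ends in a non-sibilant consonant (*rusvuh*, *pozud*); -wuk when the stem ends in a vowel (*romeli*, *eziko*, *sazme*).
Since the final sound of *re* is /e/ (a vowel), it takes -wuk, giving *rewuk*.
*dupos*: final sound = /s/, a sibilant → -epe → *duposepe*.
The final sound of *zejofuh* is /h/, which is a non-sibilant consonant, so the suffix is -iri, giving *zejofuhiri*.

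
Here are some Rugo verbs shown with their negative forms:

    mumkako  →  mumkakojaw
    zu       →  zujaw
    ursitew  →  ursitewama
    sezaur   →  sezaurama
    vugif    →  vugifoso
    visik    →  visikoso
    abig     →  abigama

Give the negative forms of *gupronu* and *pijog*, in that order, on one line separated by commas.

Looking at the final sound of each stem: -oso when the stem ends in a voiceless consonant (*vugif*, *visik*); -ama when the stem ends in a voiced consonant (*ursitew*, *sezaur*, *abig*); -jaw when the stem ends in a vowel (*mumkako*, *zu*).
*gupronu* — final sound /u/ (a vowel) → -jaw → *gupronujaw*.
The final sound of *pijog* is /g/, which is a voiced consonant, so the suffix is -ama, giving *pijogama*.

gupronujaw, pijogama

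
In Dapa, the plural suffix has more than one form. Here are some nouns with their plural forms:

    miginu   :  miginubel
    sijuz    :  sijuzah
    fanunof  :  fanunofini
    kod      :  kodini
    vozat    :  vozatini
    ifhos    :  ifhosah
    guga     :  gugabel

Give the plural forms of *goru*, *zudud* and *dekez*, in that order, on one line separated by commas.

gorubel, zududini, dekezah

The suffix is conditioned by the final sound: -ah when the stem ends in a sibilant (*sijuz*, *ifhos*); -ini when the stem ends in a non-sibilant consonant (*fanunof*, *kod*, *vozat*); -bel when the stem ends in a vowel (*miginu*, *guga*).
*goru*: final sound = /u/, a vowel → -bel → *gorubel*.
*zudud*: final sound = /d/, a non-sibilant consonant → -ini → *zududini*.
Since the final sound of *dekez* is /z/ (a sibilant), it takes -ah, giving *dekezah*.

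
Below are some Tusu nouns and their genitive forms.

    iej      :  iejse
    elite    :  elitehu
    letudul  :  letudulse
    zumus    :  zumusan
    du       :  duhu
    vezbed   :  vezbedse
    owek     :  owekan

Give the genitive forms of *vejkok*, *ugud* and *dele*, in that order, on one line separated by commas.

vejkokan, ugudse, delehu

The alternation tracks the final sound of the stem — -an when the stem ends in a voiceless consonant (*zumus*, *owek*); -se when the stem ends in a voiced consonant (*iej*, *letudul*, *vezbed*); -hu when the stem ends in a vowel (*elite*, *du*).
The final sound of *vejkok* is /k/, which is a voiceless consonant, so the suffix is -an, giving *vejkokan*.
The final sound of *ugud* is /d/, which is a voiced consonant, so the suffix is -se, giving *ugudse*.
*dele*: final sound = /e/, a vowel → -hu → *delehu*.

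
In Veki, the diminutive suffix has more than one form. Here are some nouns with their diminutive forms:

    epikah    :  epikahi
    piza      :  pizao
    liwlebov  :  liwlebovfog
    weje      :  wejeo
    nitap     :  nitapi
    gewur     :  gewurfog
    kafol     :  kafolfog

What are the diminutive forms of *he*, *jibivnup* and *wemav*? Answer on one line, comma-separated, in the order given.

Looking at the final sound of each stem: -i when the stem ends in a voiceless consonant (*epikah*, *nitap*); -fog when the stem ends in a voiced consonant (*liwlebov*, *gewur*, *kafol*); -o when the stem ends in a vowel (*piza*, *weje*).
*he* — final sound /e/ (a vowel) → -o → *heo*.
*jibivnup* — final sound /p/ (a voiceless consonant) → -i → *jibivnupi*.
Since the final sound of *wemav* is /v/ (a voiced consonant), it takes -fog, giving *wemavfog*.

heo, jibivnupi, wemavfog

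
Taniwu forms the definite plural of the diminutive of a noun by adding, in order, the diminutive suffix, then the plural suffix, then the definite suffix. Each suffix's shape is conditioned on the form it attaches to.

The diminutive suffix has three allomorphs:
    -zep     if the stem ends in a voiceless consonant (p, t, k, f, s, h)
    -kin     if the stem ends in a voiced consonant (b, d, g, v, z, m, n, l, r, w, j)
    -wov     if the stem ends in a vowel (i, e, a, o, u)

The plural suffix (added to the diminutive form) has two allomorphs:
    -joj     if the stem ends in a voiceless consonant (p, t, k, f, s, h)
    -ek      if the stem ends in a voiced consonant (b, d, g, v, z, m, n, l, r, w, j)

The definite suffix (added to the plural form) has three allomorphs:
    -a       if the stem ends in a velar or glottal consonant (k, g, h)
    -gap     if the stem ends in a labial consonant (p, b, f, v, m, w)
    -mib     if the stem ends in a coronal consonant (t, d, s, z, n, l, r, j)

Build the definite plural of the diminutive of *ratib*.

The final sound of *ratib* is /b/, which is a voiced consonant, so the diminutive suffix is -kin, giving *ratibkin*.
The diminutive form *ratibkin* — final consonant /n/ (voiced) → -ek → *ratibkinek*.
Since the final consonant of the plural form *ratibkinek* is /k/ (velar/glottal), it takes -a, giving *ratibkineka*.

ratibkineka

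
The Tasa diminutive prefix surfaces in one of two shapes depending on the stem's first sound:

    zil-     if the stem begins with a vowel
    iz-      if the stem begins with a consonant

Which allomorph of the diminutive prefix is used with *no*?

iz-

*no* — first sound /n/ (a consonant) → iz-.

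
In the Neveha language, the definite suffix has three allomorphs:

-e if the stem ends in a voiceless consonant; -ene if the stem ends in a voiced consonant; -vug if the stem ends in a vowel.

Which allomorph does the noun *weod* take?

*weod*: final sound = /d/, a voiced consonant → -ene.

-ene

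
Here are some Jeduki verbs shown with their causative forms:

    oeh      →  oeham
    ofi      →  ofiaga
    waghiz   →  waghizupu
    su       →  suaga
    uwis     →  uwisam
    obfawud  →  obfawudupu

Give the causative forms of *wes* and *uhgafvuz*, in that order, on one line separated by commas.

wesam, uhgafvuzupu

The alternation tracks the final sound of the stem — -am when the stem ends in a voiceless consonant (*oeh*, *uwis*); -upu when the stem ends in a voiced consonant (*waghiz*, *obfawud*); -aga when the stem ends in a vowel (*ofi*, *su*).
*wes* — final sound /s/ (a voiceless consonant) → -am → *wesam*.
The final sound of *uhgafvuz* is /z/, which is a voiced consonant, so the suffix is -upu, giving *uhgafvuzupu*.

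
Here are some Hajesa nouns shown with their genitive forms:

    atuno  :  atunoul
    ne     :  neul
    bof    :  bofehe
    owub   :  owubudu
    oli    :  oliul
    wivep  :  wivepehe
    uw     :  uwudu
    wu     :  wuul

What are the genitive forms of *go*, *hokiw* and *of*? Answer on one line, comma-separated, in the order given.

The pattern is voicing of the final sound: -ehe when the stem ends in a voiceless consonant (*bof*, *wivep*); -udu when the stem ends in a voiced consonant (*owub*, *uw*); -ul when the stem ends in a vowel (*atuno*, *ne*, *oli*, *wu*).
Since the final sound of *go* is /o/ (a vowel), it takes -ul, giving *goul*.
The final sound of *hokiw* is /w/, which is a voiced consonant, so the suffix is -udu, giving *hokiwudu*.
Since the final sound of *of* is /f/ (a voiceless consonant), it takes -ehe, giving *ofehe*.

goul, hokiwudu, ofehe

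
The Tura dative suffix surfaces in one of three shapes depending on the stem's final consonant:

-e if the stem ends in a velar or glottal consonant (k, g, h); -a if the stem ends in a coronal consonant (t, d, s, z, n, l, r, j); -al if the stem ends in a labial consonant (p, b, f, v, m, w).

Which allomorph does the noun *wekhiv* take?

Since the final consonant of *wekhiv* is /v/ (labial), it takes -al.

-al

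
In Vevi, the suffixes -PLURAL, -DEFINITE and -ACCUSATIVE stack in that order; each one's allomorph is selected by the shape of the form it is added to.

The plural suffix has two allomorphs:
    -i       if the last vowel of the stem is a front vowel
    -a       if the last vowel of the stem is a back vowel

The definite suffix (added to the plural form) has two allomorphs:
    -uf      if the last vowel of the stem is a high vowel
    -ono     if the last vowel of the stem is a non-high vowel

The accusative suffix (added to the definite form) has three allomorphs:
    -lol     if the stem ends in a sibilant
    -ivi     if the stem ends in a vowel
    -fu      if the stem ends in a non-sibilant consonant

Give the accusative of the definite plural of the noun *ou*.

ouaonoivi

Since the last vowel of *ou* is /u/ (a back vowel), it takes -a, giving *oua*.
The plural form *oua* — last vowel /a/ (a non-high vowel) → -ono → *ouaono*.
The final sound of the definite form *ouaono* is /o/, which is a vowel, so the accusative suffix is -ivi, giving *ouaonoivi*.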